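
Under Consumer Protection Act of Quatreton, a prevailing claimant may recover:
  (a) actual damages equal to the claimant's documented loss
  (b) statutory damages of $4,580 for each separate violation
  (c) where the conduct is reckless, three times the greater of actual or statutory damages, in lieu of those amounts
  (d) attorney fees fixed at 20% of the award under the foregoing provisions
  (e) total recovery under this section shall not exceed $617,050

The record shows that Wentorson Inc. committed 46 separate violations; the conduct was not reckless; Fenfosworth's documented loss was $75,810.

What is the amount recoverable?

$343,788

Statutory damages: 46 × $4,580 = $210,680
Conduct not reckless: the in-lieu enhancement does not apply.
Actual plus statutory damages: $75,810 + $210,680 = $286,490
Attorney fees: 20% of $286,490 = $57,298
Total before cap: $286,490 + $57,298 = $343,788
Cap at $617,050: $343,788 is within the cap, no reduction.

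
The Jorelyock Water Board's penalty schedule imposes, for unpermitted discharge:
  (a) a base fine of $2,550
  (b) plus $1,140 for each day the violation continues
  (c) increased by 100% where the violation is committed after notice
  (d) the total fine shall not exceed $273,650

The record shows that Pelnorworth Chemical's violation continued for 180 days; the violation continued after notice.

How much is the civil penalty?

Per-day component: 180 × $1,140 = $205,200
Base plus per-day: $2,550 + $205,200 = $207,750
Enhancement: 100% of $207,750 = $207,750
Enhanced fine: $207,750 + $207,750 = $415,500
Cap at $273,650: $415,500 exceeds the cap → $273,650

$273,650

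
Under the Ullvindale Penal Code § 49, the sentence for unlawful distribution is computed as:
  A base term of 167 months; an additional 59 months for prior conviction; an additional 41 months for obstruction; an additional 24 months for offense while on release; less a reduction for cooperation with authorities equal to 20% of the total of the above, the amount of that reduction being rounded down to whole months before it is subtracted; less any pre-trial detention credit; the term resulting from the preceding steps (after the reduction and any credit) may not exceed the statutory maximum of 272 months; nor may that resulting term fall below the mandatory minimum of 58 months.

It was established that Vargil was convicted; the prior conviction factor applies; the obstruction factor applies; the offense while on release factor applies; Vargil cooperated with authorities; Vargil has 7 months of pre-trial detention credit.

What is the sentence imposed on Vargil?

226 months

Prior conviction enhancement: +59 months
Obstruction enhancement: +41 months
Offense while on release enhancement: +24 months
Adjusted term: 167 months + 59 months + 41 months + 24 months = 291 months
Cooperation with authorities reduction: 20% of 291 months = 58 months (rounded down)
After reduction: 291 − 58 = 233 months
Less pre-trial detention credit: 233 months − 7 months = 226 months
Cap at 272 months: 226 months is within the cap, no reduction.
Minimum 58 months: 226 months meets the minimum, no increase.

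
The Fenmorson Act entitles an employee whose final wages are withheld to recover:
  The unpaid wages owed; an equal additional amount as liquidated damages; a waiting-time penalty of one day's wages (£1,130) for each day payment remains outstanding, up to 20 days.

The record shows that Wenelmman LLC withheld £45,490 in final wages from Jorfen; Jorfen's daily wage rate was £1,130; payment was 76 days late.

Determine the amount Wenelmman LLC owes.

Liquidated damages (equal amount): £45,490
Penalty days: min(76, 20) = 20
Waiting-time penalty: 20 × £1,130 = £22,600
Total award: £45,490 + £45,490 + £22,600 = £113,580

£113,580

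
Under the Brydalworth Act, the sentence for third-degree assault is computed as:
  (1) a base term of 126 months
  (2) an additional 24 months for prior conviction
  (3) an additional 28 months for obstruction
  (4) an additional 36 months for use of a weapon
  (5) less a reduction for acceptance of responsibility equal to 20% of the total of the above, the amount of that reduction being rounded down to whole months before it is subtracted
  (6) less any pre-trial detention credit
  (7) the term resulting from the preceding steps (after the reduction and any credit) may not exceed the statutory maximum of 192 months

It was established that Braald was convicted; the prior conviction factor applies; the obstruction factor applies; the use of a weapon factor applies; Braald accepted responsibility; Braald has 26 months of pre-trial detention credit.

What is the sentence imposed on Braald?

Prior conviction enhancement: +24 months
Obstruction enhancement: +28 months
Use of a weapon enhancement: +36 months
Adjusted term: 126 months + 24 months + 28 months + 36 months = 214 months
Acceptance of responsibility reduction: 20% of 214 months = 42 months (rounded down)
After reduction: 214 − 42 = 172 months
Less pre-trial detention credit: 172 months − 26 months = 146 months
Cap at 192 months: 146 months is within the cap, no reduction.

146 months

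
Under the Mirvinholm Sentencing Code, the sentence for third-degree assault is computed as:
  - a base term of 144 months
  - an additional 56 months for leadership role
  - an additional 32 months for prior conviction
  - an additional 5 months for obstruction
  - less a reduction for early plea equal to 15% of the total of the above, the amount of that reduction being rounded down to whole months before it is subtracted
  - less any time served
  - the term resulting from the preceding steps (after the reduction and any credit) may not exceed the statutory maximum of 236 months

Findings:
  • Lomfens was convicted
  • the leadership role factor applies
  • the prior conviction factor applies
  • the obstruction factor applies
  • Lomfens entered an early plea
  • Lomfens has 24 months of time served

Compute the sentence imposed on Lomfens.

178 months

Leadership role enhancement: +56 months
Prior conviction enhancement: +32 months
Obstruction enhancement: +5 months
Adjusted term: 144 months + 56 months + 32 months + 5 months = 237 months
Early plea reduction: 15% of 237 months = 35 months (rounded down)
After reduction: 237 − 35 = 202 months
Less time served: 202 months − 24 months = 178 months
Cap at 236 months: 178 months is within the cap, no reduction.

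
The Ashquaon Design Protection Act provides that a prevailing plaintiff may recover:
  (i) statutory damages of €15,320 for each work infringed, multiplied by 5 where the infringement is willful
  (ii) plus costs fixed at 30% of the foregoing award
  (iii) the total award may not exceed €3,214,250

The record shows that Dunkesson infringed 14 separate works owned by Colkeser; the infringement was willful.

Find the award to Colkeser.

€1,394,120

Statutory damages: 14 × €15,320 = €214,480
Multiplied by 5: 5 × €214,480 = €1,072,400
Costs: 30% of €1,072,400 = €321,720
Award plus costs: €1,072,400 + €321,720 = €1,394,120
Cap at €3,214,250: €1,394,120 is within the cap, no reduction.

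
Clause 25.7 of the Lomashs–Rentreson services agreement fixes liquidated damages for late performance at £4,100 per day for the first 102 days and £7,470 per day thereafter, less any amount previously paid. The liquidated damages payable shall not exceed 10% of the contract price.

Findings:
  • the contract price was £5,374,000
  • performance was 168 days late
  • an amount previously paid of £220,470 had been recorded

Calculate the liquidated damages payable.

First 102 days: 102 × £4,100 = £418,200
Remaining days: (168 − 102) × £7,470 = £493,020
Accrued per-day damages: £418,200 + £493,020 = £911,220
Less amount previously paid: £911,220 − £220,470 = £690,750
Cap: 10% of £5,374,000 = £537,400
Cap at £537,400: £690,750 exceeds the cap → £537,400

£537,400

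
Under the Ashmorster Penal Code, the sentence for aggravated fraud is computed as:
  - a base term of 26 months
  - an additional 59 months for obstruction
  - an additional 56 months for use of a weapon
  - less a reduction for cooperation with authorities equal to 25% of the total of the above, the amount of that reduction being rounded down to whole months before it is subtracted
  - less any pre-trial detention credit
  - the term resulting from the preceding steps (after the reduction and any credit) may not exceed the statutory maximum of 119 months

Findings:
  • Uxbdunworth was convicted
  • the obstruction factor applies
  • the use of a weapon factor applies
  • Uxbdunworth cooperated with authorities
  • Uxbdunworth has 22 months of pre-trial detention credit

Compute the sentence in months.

84 months

Obstruction enhancement: +59 months
Use of a weapon enhancement: +56 months
Adjusted term: 26 months + 59 months + 56 months = 141 months
Cooperation with authorities reduction: 25% of 141 months = 35 months (rounded down)
After reduction: 141 − 35 = 106 months
Less pre-trial detention credit: 106 months − 22 months = 84 months
Cap at 119 months: 84 months is within the cap, no reduction.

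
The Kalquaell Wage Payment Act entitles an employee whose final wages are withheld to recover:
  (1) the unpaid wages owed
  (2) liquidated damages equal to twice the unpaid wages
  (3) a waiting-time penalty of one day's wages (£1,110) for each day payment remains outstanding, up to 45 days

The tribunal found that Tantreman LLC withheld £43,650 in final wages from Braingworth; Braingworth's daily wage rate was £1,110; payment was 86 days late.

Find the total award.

Total award: £180,900

Doubled: 2 × £43,650 = £87,300
Penalty days: min(86, 45) = 45
Waiting-time penalty: 45 × £1,110 = £49,950
Total award: £43,650 + £87,300 + £49,950 = £180,900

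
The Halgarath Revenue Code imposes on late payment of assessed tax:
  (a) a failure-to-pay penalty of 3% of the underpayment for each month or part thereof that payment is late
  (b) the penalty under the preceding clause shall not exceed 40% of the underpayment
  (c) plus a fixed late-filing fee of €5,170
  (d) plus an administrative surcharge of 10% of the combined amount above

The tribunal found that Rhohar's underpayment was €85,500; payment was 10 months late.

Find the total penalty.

€33,902

Accrued rate: 3% × 10 = 30%, capped at 40% → 30%
Failure-to-pay penalty: 30% of €85,500 = €25,650
Penalty before surcharge: €25,650 + €5,170 = €30,820
Administrative surcharge: 10% of €30,820 = €3,082
Total penalty: €30,820 + €3,082 = €33,902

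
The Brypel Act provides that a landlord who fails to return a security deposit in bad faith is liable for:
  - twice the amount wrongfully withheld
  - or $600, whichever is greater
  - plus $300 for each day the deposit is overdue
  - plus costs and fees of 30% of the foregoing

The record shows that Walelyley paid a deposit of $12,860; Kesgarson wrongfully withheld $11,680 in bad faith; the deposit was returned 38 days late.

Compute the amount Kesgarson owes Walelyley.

$45,188

Doubled: 2 × $11,680 = $23,360
Minimum $600: $23,360 meets the minimum, no increase.
Late-return penalty: 38 × $300 = $11,400
Damages plus late penalty: $23,360 + $11,400 = $34,760
Costs and fees: 30% of $34,760 = $10,428
Total recovery: $34,760 + $10,428 = $45,188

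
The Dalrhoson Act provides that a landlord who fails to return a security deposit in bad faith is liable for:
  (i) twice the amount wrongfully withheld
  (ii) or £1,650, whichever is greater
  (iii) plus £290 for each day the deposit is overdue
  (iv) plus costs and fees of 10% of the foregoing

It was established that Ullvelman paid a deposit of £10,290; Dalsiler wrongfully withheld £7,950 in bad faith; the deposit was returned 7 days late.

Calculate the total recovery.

Doubled: 2 × £7,950 = £15,900
Minimum £1,650: £15,900 meets the minimum, no increase.
Late-return penalty: 7 × £290 = £2,030
Damages plus late penalty: £15,900 + £2,030 = £17,930
Costs and fees: 10% of £17,930 = £1,793
Total recovery: £17,930 + £1,793 = £19,723

£19,723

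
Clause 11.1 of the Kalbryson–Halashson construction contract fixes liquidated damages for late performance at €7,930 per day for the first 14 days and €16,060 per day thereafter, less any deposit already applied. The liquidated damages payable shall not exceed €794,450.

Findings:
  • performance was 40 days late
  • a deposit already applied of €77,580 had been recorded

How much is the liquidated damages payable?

First 14 days: 14 × €7,930 = €111,020
Remaining days: (40 − 14) × €16,060 = €417,560
Accrued per-day damages: €111,020 + €417,560 = €528,580
Less deposit already applied: €528,580 − €77,580 = €451,000
Cap at €794,450: €451,000 is within the cap, no reduction.

Liquidated damages: €451,000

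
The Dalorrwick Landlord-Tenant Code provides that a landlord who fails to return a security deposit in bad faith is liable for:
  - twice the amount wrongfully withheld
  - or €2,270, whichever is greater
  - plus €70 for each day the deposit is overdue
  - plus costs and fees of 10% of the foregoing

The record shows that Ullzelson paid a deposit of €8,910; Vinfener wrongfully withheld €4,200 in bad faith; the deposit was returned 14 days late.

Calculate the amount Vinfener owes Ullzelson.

€10,318

Doubled: 2 × €4,200 = €8,400
Minimum €2,270: €8,400 meets the minimum, no increase.
Late-return penalty: 14 × €70 = €980
Damages plus late penalty: €8,400 + €980 = €9,380
Costs and fees: 10% of €9,380 = €938
Total recovery: €9,380 + €938 = €10,318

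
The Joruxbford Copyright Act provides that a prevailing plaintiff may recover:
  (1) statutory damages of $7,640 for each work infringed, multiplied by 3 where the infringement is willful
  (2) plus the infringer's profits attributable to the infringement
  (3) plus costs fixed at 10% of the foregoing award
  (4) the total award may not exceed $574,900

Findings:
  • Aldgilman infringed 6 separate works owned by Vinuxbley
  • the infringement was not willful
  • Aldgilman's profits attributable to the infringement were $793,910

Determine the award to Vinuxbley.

Statutory damages: 6 × $7,640 = $45,840
Infringement not willful: no ×3 enhancement.
Combined award: $45,840 + $793,910 = $839,750
Costs: 10% of $839,750 = $83,975
Award plus costs: $839,750 + $83,975 = $923,725
Cap at $574,900: $923,725 exceeds the cap → $574,900

$574,900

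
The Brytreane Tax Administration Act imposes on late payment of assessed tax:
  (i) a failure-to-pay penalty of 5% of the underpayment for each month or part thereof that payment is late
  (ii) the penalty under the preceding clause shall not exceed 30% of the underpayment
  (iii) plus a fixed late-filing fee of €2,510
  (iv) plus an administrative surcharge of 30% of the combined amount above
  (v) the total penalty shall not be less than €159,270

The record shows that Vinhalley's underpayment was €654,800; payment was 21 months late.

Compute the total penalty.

€258,635

Accrued rate: 5% × 21 = 105%, capped at 30% → 30%
Failure-to-pay penalty: 30% of €654,800 = €196,440
Penalty before surcharge: €196,440 + €2,510 = €198,950
Administrative surcharge: 30% of €198,950 = €59,685
Total penalty: €198,950 + €59,685 = €258,635
Minimum €159,270: €258,635 meets the minimum, no increase.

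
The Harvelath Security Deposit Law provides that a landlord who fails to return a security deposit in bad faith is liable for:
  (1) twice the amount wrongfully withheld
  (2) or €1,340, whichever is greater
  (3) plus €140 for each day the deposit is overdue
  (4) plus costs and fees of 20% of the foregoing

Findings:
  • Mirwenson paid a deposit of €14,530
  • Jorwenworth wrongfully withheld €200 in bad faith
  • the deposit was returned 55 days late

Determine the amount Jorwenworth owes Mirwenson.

Doubled: 2 × €200 = €400
Minimum €1,340: €400 is below the minimum → €1,340
Late-return penalty: 55 × €140 = €7,700
Damages plus late penalty: €1,340 + €7,700 = €9,040
Costs and fees: 20% of €9,040 = €1,808
Total recovery: €9,040 + €1,808 = €10,848

€10,848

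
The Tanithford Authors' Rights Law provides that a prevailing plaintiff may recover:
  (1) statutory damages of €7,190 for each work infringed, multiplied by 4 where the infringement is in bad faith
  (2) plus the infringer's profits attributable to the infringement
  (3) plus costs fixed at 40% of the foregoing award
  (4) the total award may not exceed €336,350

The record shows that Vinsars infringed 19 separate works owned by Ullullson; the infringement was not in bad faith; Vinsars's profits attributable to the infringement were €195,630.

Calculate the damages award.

Award: €336,350

Statutory damages: 19 × €7,190 = €136,610
Infringement not in bad faith: no ×4 enhancement.
Combined award: €136,610 + €195,630 = €332,240
Costs: 40% of €332,240 = €132,896
Award plus costs: €332,240 + €132,896 = €465,136
Cap at €336,350: €465,136 exceeds the cap → €336,350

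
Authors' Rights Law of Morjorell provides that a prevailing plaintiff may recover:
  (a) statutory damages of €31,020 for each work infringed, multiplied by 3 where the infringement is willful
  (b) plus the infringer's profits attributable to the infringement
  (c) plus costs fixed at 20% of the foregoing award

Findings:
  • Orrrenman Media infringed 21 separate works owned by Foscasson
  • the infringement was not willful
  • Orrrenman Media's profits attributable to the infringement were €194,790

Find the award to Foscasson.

Statutory damages: 21 × €31,020 = €651,420
Infringement not willful: no ×3 enhancement.
Combined award: €651,420 + €194,790 = €846,210
Costs: 20% of €846,210 = €169,242
Award plus costs: €846,210 + €169,242 = €1,015,452

Award: €1,015,452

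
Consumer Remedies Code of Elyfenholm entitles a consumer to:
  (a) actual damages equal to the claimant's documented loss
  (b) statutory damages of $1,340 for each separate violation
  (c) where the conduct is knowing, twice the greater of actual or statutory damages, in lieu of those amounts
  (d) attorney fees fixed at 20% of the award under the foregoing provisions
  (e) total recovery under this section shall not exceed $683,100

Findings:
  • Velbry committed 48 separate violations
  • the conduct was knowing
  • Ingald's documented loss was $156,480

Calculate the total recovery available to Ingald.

$375,552

Statutory damages: 48 × $1,340 = $64,320
Greater of actual damages ($156,480) or statutory damages ($64,320): $156,480
Doubled: 2 × $156,480 = $312,960
Attorney fees: 20% of $312,960 = $62,592
Total before cap: $312,960 + $62,592 = $375,552
Cap at $683,100: $375,552 is within the cap, no reduction.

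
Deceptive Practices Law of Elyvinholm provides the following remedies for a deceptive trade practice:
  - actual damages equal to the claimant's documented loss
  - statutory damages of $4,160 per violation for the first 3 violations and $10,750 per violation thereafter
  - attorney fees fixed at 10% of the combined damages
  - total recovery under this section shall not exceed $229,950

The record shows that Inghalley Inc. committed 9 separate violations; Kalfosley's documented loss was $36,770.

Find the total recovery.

Total recovery: $125,125

First 3 violations: 3 × $4,160 = $12,480
Remaining violations: (9 − 3) × $10,750 = $64,500
Statutory damages: $12,480 + $64,500 = $76,980
Combined damages: $36,770 + $76,980 = $113,750
Attorney fees: 10% of $113,750 = $11,375
Total before cap: $113,750 + $11,375 = $125,125
Cap at $229,950: $125,125 is within the cap, no reduction.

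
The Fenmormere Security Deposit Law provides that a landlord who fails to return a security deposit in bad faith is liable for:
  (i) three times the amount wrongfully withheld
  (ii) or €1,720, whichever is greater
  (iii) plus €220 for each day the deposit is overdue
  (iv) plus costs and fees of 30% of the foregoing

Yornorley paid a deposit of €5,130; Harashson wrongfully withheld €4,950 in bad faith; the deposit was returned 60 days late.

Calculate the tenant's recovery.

€36,465

Trebled: 3 × €4,950 = €14,850
Minimum €1,720: €14,850 meets the minimum, no increase.
Late-return penalty: 60 × €220 = €13,200
Damages plus late penalty: €14,850 + €13,200 = €28,050
Costs and fees: 30% of €28,050 = €8,415
Total recovery: €28,050 + €8,415 = €36,465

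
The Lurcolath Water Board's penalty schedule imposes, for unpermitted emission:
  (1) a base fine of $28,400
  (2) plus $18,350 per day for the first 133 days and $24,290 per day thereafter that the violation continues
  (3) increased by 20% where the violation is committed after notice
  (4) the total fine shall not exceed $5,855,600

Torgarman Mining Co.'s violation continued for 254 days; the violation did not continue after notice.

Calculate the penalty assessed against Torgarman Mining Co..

First 133 days: 133 × $18,350 = $2,440,550
Remaining days: (254 − 133) × $24,290 = $2,939,090
Per-day component: $2,440,550 + $2,939,090 = $5,379,640
Base plus per-day: $28,400 + $5,379,640 = $5,408,040
The violation did not continue after notice: no 20% increase.
Cap at $5,855,600: $5,408,040 is within the cap, no reduction.

$5,408,040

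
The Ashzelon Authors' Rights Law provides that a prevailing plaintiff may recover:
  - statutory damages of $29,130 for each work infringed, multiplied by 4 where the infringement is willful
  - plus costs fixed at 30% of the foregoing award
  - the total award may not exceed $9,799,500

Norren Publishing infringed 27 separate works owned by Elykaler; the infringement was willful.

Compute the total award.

$4,089,852

Statutory damages: 27 × $29,130 = $786,510
Multiplied by 4: 4 × $786,510 = $3,146,040
Costs: 30% of $3,146,040 = $943,812
Award plus costs: $3,146,040 + $943,812 = $4,089,852
Cap at $9,799,500: $4,089,852 is within the cap, no reduction.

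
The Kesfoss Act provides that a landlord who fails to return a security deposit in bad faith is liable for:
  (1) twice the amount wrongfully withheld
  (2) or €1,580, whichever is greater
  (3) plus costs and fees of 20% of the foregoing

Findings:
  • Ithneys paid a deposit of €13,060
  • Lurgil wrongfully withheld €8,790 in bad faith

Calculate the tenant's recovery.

€21,096

Doubled: 2 × €8,790 = €17,580
Minimum €1,580: €17,580 meets the minimum, no increase.
Costs and fees: 20% of €17,580 = €3,516
Total recovery: €17,580 + €3,516 = €21,096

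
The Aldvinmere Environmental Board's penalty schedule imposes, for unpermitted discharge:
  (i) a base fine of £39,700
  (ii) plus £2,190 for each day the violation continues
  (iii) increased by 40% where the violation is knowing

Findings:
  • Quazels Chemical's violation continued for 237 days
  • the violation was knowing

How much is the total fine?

£782,222

Per-day component: 237 × £2,190 = £519,030
Base plus per-day: £39,700 + £519,030 = £558,730
Enhancement: 40% of £558,730 = £223,492
Enhanced fine: £558,730 + £223,492 = £782,222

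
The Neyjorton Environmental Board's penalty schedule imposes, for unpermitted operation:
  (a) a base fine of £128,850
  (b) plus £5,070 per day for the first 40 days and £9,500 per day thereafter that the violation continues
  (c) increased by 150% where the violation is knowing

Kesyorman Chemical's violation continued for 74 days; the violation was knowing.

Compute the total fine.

First 40 days: 40 × £5,070 = £202,800
Remaining days: (74 − 40) × £9,500 = £323,000
Per-day component: £202,800 + £323,000 = £525,800
Base plus per-day: £128,850 + £525,800 = £654,650
Enhancement: 150% of £654,650 = £981,975
Enhanced fine: £654,650 + £981,975 = £1,636,625

£1,636,625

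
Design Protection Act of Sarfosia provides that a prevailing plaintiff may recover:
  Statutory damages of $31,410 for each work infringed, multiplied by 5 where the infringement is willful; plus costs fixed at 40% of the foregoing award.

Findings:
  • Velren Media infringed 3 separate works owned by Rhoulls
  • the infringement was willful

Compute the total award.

Statutory damages: 3 × $31,410 = $94,230
Multiplied by 5: 5 × $94,230 = $471,150
Costs: 40% of $471,150 = $188,460
Award plus costs: $471,150 + $188,460 = $659,610

$659,610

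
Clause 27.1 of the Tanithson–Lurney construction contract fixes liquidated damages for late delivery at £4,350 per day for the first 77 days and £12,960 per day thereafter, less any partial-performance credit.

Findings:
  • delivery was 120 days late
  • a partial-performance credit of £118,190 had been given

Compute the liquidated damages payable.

£774,040

First 77 days: 77 × £4,350 = £334,950
Remaining days: (120 − 77) × £12,960 = £557,280
Accrued per-day damages: £334,950 + £557,280 = £892,230
Less partial-performance credit: £892,230 − £118,190 = £774,040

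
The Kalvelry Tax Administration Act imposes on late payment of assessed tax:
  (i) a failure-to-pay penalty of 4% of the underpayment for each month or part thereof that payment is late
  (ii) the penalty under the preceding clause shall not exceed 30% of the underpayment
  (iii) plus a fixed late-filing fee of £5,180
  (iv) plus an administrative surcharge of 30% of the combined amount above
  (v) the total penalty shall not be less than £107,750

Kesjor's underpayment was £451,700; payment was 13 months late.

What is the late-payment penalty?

£182,897

Accrued rate: 4% × 13 = 52%, capped at 30% → 30%
Failure-to-pay penalty: 30% of £451,700 = £135,510
Penalty before surcharge: £135,510 + £5,180 = £140,690
Administrative surcharge: 30% of £140,690 = £42,207
Total penalty: £140,690 + £42,207 = £182,897
Minimum £107,750: £182,897 meets the minimum, no increase.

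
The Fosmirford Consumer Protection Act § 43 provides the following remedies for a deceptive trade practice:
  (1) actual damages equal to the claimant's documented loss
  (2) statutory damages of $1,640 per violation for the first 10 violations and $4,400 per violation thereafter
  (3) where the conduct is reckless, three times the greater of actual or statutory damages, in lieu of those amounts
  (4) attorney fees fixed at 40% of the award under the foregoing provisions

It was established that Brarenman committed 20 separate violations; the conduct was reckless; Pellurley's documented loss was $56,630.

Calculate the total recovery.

$253,680

First 10 violations: 10 × $1,640 = $16,400
Remaining violations: (20 − 10) × $4,400 = $44,000
Statutory damages: $16,400 + $44,000 = $60,400
Greater of actual damages ($56,630) or statutory damages ($60,400): $60,400
Trebled: 3 × $60,400 = $181,200
Attorney fees: 40% of $181,200 = $72,480
Total recovery: $181,200 + $72,480 = $253,680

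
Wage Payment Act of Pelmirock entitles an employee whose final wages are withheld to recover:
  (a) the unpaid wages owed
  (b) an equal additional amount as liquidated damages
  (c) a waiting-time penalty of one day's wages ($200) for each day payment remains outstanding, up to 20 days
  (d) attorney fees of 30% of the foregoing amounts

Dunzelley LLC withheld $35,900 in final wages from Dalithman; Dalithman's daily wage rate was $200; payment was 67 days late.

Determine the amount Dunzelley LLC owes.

Liquidated damages (equal amount): $35,900
Penalty days: min(67, 20) = 20
Waiting-time penalty: 20 × $200 = $4,000
Subtotal: $35,900 + $35,900 + $4,000 = $75,800
Attorney fees: 30% of $75,800 = $22,740
Total award: $75,800 + $22,740 = $98,540

Total award: $98,540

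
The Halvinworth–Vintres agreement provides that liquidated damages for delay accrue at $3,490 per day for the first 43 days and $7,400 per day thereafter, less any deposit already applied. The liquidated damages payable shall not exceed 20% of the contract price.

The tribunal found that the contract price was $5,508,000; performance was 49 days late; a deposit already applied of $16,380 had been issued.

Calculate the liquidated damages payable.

$178,090

First 43 days: 43 × $3,490 = $150,070
Remaining days: (49 − 43) × $7,400 = $44,400
Accrued per-day damages: $150,070 + $44,400 = $194,470
Less deposit already applied: $194,470 − $16,380 = $178,090
Cap: 20% of $5,508,000 = $1,101,600
Cap at $1,101,600: $178,090 is within the cap, no reduction.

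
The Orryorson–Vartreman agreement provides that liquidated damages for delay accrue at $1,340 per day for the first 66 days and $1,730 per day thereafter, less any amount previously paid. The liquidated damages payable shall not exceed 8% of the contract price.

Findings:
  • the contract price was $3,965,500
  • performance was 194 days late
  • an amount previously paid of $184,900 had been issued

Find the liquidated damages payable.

$124,980

First 66 days: 66 × $1,340 = $88,440
Remaining days: (194 − 66) × $1,730 = $221,440
Accrued per-day damages: $88,440 + $221,440 = $309,880
Less amount previously paid: $309,880 − $184,900 = $124,980
Cap: 8% of $3,965,500 = $317,240
Cap at $317,240: $124,980 is within the cap, no reduction.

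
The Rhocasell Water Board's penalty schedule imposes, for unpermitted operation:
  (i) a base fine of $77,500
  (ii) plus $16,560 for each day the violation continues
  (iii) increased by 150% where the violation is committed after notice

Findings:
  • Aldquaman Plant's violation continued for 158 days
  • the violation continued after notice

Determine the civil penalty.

Per-day component: 158 × $16,560 = $2,616,480
Base plus per-day: $77,500 + $2,616,480 = $2,693,980
Enhancement: 150% of $2,693,980 = $4,040,970
Enhanced fine: $2,693,980 + $4,040,970 = $6,734,950

$6,734,950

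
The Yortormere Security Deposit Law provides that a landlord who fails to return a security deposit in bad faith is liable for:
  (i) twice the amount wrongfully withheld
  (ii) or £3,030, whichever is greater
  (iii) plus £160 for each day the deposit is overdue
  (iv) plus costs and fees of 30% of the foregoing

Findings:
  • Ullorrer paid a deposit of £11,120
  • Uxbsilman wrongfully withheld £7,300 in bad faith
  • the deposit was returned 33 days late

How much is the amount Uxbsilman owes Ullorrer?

Doubled: 2 × £7,300 = £14,600
Minimum £3,030: £14,600 meets the minimum, no increase.
Late-return penalty: 33 × £160 = £5,280
Damages plus late penalty: £14,600 + £5,280 = £19,880
Costs and fees: 30% of £19,880 = £5,964
Total recovery: £19,880 + £5,964 = £25,844

£25,844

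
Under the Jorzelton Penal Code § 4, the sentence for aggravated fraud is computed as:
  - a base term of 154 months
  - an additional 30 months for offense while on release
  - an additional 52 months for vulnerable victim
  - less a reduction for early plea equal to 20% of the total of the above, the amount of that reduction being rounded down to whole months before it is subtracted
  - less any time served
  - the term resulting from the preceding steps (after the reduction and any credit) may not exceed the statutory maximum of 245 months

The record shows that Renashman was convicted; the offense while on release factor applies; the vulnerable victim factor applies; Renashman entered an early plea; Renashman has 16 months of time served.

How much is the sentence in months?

173 months

Offense while on release enhancement: +30 months
Vulnerable victim enhancement: +52 months
Adjusted term: 154 months + 30 months + 52 months = 236 months
Early plea reduction: 20% of 236 months = 47 months (rounded down)
After reduction: 236 − 47 = 189 months
Less time served: 189 months − 16 months = 173 months
Cap at 245 months: 173 months is within the cap, no reduction.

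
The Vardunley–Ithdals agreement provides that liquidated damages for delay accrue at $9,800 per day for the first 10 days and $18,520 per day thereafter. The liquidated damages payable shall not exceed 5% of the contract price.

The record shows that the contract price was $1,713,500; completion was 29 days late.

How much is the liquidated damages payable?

First 10 days: 10 × $9,800 = $98,000
Remaining days: (29 − 10) × $18,520 = $351,880
Accrued per-day damages: $98,000 + $351,880 = $449,880
Cap: 5% of $1,713,500 = $85,675
Cap at $85,675: $449,880 exceeds the cap → $85,675

$85,675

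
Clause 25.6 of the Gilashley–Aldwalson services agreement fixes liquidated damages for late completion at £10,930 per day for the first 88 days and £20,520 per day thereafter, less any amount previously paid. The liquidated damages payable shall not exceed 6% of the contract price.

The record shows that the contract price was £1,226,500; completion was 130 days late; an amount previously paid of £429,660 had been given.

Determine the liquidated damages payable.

First 88 days: 88 × £10,930 = £961,840
Remaining days: (130 − 88) × £20,520 = £861,840
Accrued per-day damages: £961,840 + £861,840 = £1,823,680
Less amount previously paid: £1,823,680 − £429,660 = £1,394,020
Cap: 6% of £1,226,500 = £73,590
Cap at £73,590: £1,394,020 exceeds the cap → £73,590

£73,590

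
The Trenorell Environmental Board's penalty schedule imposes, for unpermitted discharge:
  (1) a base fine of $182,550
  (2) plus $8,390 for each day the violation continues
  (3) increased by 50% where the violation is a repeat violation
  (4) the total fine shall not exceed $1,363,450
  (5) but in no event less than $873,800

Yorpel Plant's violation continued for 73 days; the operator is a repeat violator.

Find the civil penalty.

Per-day component: 73 × $8,390 = $612,470
Base plus per-day: $182,550 + $612,470 = $795,020
Enhancement: 50% of $795,020 = $397,510
Enhanced fine: $795,020 + $397,510 = $1,192,530
Cap at $1,363,450: $1,192,530 is within the cap, no reduction.
Minimum $873,800: $1,192,530 meets the minimum, no increase.

$1,192,530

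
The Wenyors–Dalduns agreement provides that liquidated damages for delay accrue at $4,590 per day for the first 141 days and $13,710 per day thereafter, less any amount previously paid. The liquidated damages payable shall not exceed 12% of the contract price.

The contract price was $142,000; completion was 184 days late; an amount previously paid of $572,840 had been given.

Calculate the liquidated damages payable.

First 141 days: 141 × $4,590 = $647,190
Remaining days: (184 − 141) × $13,710 = $589,530
Accrued per-day damages: $647,190 + $589,530 = $1,236,720
Less amount previously paid: $1,236,720 − $572,840 = $663,880
Cap: 12% of $142,000 = $17,040
Cap at $17,040: $663,880 exceeds the cap → $17,040

$17,040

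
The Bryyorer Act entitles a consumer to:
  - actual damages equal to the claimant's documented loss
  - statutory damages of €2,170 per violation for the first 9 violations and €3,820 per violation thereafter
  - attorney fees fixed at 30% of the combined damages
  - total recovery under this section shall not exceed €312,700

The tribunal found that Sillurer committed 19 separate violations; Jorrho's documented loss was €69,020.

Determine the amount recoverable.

First 9 violations: 9 × €2,170 = €19,530
Remaining violations: (19 − 9) × €3,820 = €38,200
Statutory damages: €19,530 + €38,200 = €57,730
Combined damages: €69,020 + €57,730 = €126,750
Attorney fees: 30% of €126,750 = €38,025
Total before cap: €126,750 + €38,025 = €164,775
Cap at €312,700: €164,775 is within the cap, no reduction.

€164,775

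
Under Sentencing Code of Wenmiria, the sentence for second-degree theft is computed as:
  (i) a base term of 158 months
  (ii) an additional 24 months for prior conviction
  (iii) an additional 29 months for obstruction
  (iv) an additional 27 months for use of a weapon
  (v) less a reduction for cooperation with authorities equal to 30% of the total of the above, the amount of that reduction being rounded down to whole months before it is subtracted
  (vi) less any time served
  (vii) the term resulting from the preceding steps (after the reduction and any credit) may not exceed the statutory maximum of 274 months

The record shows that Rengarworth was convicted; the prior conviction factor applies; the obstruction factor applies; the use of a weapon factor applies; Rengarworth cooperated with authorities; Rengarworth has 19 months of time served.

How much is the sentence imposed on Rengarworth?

Prior conviction enhancement: +24 months
Obstruction enhancement: +29 months
Use of a weapon enhancement: +27 months
Adjusted term: 158 months + 24 months + 29 months + 27 months = 238 months
Cooperation with authorities reduction: 30% of 238 months = 71 months (rounded down)
After reduction: 238 − 71 = 167 months
Less time served: 167 months − 19 months = 148 months
Cap at 274 months: 148 months is within the cap, no reduction.

148 months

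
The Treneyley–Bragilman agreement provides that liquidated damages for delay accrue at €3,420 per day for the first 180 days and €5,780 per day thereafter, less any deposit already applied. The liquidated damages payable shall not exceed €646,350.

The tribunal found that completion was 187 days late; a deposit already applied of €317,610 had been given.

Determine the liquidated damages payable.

€338,450

First 180 days: 180 × €3,420 = €615,600
Remaining days: (187 − 180) × €5,780 = €40,460
Accrued per-day damages: €615,600 + €40,460 = €656,060
Less deposit already applied: €656,060 − €317,610 = €338,450
Cap at €646,350: €338,450 is within the cap, no reduction.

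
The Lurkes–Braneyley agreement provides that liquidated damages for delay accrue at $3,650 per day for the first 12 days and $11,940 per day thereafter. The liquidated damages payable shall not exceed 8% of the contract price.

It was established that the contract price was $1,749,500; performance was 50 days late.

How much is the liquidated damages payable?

$139,960

First 12 days: 12 × $3,650 = $43,800
Remaining days: (50 − 12) × $11,940 = $453,720
Accrued per-day damages: $43,800 + $453,720 = $497,520
Cap: 8% of $1,749,500 = $139,960
Cap at $139,960: $497,520 exceeds the cap → $139,960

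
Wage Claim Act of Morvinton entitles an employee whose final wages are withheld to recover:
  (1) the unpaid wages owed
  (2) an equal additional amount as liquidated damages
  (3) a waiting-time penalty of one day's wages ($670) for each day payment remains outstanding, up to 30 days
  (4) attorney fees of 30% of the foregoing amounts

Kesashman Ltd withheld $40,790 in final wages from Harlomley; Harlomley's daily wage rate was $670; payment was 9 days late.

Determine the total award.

Total award: $113,893

Liquidated damages (equal amount): $40,790
Penalty days: min(9, 30) = 9
Waiting-time penalty: 9 × $670 = $6,030
Subtotal: $40,790 + $40,790 + $6,030 = $87,610
Attorney fees: 30% of $87,610 = $26,283
Total award: $87,610 + $26,283 = $113,893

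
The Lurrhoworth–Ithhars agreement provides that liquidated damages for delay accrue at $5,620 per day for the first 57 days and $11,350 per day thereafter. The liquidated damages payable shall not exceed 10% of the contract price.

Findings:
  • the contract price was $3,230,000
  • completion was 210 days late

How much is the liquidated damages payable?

$323,000

First 57 days: 57 × $5,620 = $320,340
Remaining days: (210 − 57) × $11,350 = $1,736,550
Accrued per-day damages: $320,340 + $1,736,550 = $2,056,890
Cap: 10% of $3,230,000 = $323,000
Cap at $323,000: $2,056,890 exceeds the cap → $323,000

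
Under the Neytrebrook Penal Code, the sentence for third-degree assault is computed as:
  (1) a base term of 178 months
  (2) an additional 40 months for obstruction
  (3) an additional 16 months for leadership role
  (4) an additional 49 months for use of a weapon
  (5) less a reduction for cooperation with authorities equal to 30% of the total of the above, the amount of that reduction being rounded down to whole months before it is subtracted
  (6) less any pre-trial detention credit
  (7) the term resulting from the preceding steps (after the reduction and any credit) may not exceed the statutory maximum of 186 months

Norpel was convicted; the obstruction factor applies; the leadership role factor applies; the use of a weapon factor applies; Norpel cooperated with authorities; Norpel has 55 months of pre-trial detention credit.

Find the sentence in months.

Obstruction enhancement: +40 months
Leadership role enhancement: +16 months
Use of a weapon enhancement: +49 months
Adjusted term: 178 months + 40 months + 16 months + 49 months = 283 months
Cooperation with authorities reduction: 30% of 283 months = 84 months (rounded down)
After reduction: 283 − 84 = 199 months
Less pre-trial detention credit: 199 months − 55 months = 144 months
Cap at 186 months: 144 months is within the cap, no reduction.

144 months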